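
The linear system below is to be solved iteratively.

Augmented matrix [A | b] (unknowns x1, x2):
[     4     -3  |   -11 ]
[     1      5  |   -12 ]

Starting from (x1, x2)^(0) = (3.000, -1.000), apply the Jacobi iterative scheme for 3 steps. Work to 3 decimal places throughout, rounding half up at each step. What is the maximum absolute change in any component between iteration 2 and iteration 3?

0.975

Iteration 1:
  x1 = (-11 - (-3)·-1.000) / (4) = -3.500
  x2 = (-12 - (1)·3.000) / (5) = -3.000
Iteration 2:
  x1 = (-11 - (-3)·-3.000) / (4) = -5.000
  x2 = (-12 - (1)·-3.500) / (5) = -1.700
Iteration 3:
  x1 = (-11 - (-3)·-1.700) / (4) = -4.025
  x2 = (-12 - (1)·-5.000) / (5) = -1.400
Change: (0.975, 0.300) → max |·| = 0.975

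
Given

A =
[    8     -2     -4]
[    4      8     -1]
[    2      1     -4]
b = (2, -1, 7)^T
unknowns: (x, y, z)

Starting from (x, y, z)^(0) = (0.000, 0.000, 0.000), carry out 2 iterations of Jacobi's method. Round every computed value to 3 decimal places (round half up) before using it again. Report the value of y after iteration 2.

Iteration 1:
  x = (2 - (-2)·0.000 - (-4)·0.000) / (8) = 0.250
  y = (-1 - (4)·0.000 - (-1)·0.000) / (8) = -0.125
  z = (7 - (2)·0.000 - (1)·0.000) / (-4) = -1.750
Iteration 2:
  x = (2 - (-2)·-0.125 - (-4)·-1.750) / (8) = -0.656
  y = (-1 - (4)·0.250 - (-1)·-1.750) / (8) = -0.469
  z = (7 - (2)·0.250 - (1)·-0.125) / (-4) = -1.656

-0.469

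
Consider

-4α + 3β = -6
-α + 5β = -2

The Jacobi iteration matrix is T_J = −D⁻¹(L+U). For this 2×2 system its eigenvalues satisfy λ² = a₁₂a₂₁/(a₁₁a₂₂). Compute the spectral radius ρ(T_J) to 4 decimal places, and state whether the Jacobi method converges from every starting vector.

a₁₂a₂₁/(a₁₁a₂₂) = (3)·(-1) / ((-4)·(5)) = 0.150000
ρ = √|0.150000| = √0.150000 = 0.3873
ρ < 1, so Jacobi converges

0.3873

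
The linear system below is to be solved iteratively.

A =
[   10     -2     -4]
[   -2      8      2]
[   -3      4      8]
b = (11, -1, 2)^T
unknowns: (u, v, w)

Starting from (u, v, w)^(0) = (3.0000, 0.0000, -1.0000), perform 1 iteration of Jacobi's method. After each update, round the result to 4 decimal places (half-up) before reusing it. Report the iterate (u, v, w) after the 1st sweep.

Iteration 1:
  u = (11 - (-2)·0.0000 - (-4)·-1.0000) / (10) = 0.7000
  v = (-1 - (-2)·3.0000 - (2)·-1.0000) / (8) = 0.8750
  w = (2 - (-3)·3.0000 - (4)·0.0000) / (8) = 1.3750

(0.7000, 0.8750, 1.3750)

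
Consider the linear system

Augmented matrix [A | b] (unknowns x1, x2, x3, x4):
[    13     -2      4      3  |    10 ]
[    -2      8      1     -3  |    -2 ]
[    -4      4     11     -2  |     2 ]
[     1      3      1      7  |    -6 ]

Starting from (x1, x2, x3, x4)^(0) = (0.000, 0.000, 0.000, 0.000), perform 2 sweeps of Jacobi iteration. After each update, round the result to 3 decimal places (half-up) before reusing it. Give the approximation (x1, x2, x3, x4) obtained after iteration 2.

(0.873, -0.402, 0.397, -0.886)

Iteration 1:
  x1 = (10 - (-2)·0.000 - (4)·0.000 - (3)·0.000) / (13) = 0.769
  x2 = (-2 - (-2)·0.000 - (1)·0.000 - (-3)·0.000) / (8) = -0.250
  x3 = (2 - (-4)·0.000 - (4)·0.000 - (-2)·0.000) / (11) = 0.182
  x4 = (-6 - (1)·0.000 - (3)·0.000 - (1)·0.000) / (7) = -0.857
Iteration 2:
  x1 = (10 - (-2)·-0.250 - (4)·0.182 - (3)·-0.857) / (13) = 0.873
  x2 = (-2 - (-2)·0.769 - (1)·0.182 - (-3)·-0.857) / (8) = -0.402
  x3 = (2 - (-4)·0.769 - (4)·-0.250 - (-2)·-0.857) / (11) = 0.397
  x4 = (-6 - (1)·0.769 - (3)·-0.250 - (1)·0.182) / (7) = -0.886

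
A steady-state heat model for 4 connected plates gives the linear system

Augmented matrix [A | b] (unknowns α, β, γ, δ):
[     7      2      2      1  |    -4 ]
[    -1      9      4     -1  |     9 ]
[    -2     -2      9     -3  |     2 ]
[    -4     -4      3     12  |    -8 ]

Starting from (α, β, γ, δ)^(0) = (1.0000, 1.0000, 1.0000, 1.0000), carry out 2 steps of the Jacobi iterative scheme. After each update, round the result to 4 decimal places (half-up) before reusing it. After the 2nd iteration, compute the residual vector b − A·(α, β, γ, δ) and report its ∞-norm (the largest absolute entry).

3.5701

Iteration 1:
  α = (-4 - (2)·1.0000 - (2)·1.0000 - (1)·1.0000) / (7) = -1.2857
  β = (9 - (-1)·1.0000 - (4)·1.0000 - (-1)·1.0000) / (9) = 0.7778
  γ = (2 - (-2)·1.0000 - (-2)·1.0000 - (-3)·1.0000) / (9) = 1.0000
  δ = (-8 - (-4)·1.0000 - (-4)·1.0000 - (3)·1.0000) / (12) = -0.2500
Iteration 2:
  α = (-4 - (2)·0.7778 - (2)·1.0000 - (1)·-0.2500) / (7) = -1.0437
  β = (9 - (-1)·-1.2857 - (4)·1.0000 - (-1)·-0.2500) / (9) = 0.3849
  γ = (2 - (-2)·-1.2857 - (-2)·0.7778 - (-3)·-0.2500) / (9) = 0.0260
  δ = (-8 - (-4)·-1.2857 - (-4)·0.7778 - (3)·1.0000) / (12) = -1.0860
Residual b − A·x = (3.5701, 3.3022, -2.8096, 2.3188); ∞-norm = 3.5701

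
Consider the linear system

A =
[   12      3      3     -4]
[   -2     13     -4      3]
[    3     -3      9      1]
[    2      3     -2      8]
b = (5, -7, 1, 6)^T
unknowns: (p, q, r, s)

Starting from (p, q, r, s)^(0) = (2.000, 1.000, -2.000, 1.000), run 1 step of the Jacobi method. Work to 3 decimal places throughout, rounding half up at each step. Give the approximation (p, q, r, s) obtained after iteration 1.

Iteration 1:
  p = (5 - (3)·1.000 - (3)·-2.000 - (-4)·1.000) / (12) = 1.000
  q = (-7 - (-2)·2.000 - (-4)·-2.000 - (3)·1.000) / (13) = -1.077
  r = (1 - (3)·2.000 - (-3)·1.000 - (1)·1.000) / (9) = -0.333
  s = (6 - (2)·2.000 - (3)·1.000 - (-2)·-2.000) / (8) = -0.625

(1.000, -1.077, -0.333, -0.625)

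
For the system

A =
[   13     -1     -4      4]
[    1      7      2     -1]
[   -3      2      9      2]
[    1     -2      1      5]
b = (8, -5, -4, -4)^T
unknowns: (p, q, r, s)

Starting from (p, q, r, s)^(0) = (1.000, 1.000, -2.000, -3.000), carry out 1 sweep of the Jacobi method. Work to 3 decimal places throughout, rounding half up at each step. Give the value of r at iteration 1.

Iteration 1:
  p = (8 - (-1)·1.000 - (-4)·-2.000 - (4)·-3.000) / (13) = 1.000
  q = (-5 - (1)·1.000 - (2)·-2.000 - (-1)·-3.000) / (7) = -0.714
  r = (-4 - (-3)·1.000 - (2)·1.000 - (2)·-3.000) / (9) = 0.333
  s = (-4 - (1)·1.000 - (-2)·1.000 - (1)·-2.000) / (5) = -0.200

0.333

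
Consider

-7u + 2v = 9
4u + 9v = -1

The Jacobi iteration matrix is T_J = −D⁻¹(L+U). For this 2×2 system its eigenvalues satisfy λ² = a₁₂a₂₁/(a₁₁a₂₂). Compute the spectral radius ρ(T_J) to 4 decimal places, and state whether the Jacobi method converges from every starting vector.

a₁₂a₂₁/(a₁₁a₂₂) = (2)·(4) / ((-7)·(9)) = -0.126984
ρ = √|-0.126984| = √0.126984 = 0.3563
ρ < 1, so Jacobi converges

0.3563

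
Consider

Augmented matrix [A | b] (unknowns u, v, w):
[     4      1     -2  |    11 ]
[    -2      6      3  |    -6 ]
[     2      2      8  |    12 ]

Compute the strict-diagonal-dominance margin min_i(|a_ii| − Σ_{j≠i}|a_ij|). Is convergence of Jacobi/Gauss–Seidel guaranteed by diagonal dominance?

row 1: |4| − (1+2) = 1
row 2: |6| − (2+3) = 1
row 3: |8| − (2+2) = 4
minimum over rows = 1 → strictly diagonally dominant (convergence guaranteed)

1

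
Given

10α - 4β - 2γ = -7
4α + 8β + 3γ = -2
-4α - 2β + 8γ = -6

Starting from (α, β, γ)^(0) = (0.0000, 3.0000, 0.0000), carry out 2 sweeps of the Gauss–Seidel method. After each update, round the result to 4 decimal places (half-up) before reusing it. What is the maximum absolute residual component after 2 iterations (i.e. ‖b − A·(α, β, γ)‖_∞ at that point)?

Iteration 1:
  α = (-7 - (-4)·3.0000 - (-2)·0.0000) / (10) = 0.5000
  β = (-2 - (4)·0.5000 - (3)·0.0000) / (8) = -0.5000
  γ = (-6 - (-4)·0.5000 - (-2)·-0.5000) / (8) = -0.6250
Iteration 2:
  α = (-7 - (-4)·-0.5000 - (-2)·-0.6250) / (10) = -1.0250
  β = (-2 - (4)·-1.0250 - (3)·-0.6250) / (8) = 0.4969
  γ = (-6 - (-4)·-1.0250 - (-2)·0.4969) / (8) = -1.1383
Residual b − A·x = (2.9610, 1.5397, 0.0002); ∞-norm = 2.9610

2.9610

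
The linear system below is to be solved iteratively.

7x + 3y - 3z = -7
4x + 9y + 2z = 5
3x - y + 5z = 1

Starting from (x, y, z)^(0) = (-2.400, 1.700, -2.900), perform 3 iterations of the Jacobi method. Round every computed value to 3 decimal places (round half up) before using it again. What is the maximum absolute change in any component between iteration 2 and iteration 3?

Iteration 1:
  x = (-7 - (3)·1.700 - (-3)·-2.900) / (7) = -2.971
  y = (5 - (4)·-2.400 - (2)·-2.900) / (9) = 2.267
  z = (1 - (3)·-2.400 - (-1)·1.700) / (5) = 1.980
Iteration 2:
  x = (-7 - (3)·2.267 - (-3)·1.980) / (7) = -1.123
  y = (5 - (4)·-2.971 - (2)·1.980) / (9) = 1.436
  z = (1 - (3)·-2.971 - (-1)·2.267) / (5) = 2.436
Iteration 3:
  x = (-7 - (3)·1.436 - (-3)·2.436) / (7) = -0.571
  y = (5 - (4)·-1.123 - (2)·2.436) / (9) = 0.513
  z = (1 - (3)·-1.123 - (-1)·1.436) / (5) = 1.161
Change: (0.552, -0.923, -1.275) → max |·| = 1.275

1.275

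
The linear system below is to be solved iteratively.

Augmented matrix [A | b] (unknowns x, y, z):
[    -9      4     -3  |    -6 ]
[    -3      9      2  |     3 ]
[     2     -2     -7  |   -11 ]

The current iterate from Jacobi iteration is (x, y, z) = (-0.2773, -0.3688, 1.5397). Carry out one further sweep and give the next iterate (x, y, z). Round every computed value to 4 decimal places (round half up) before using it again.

One sweep:
  x = (-6 - (4)·-0.3688 - (-3)·1.5397) / (-9) = -0.0105
  y = (3 - (-3)·-0.2773 - (2)·1.5397) / (9) = -0.1013
  z = (-11 - (2)·-0.2773 - (-2)·-0.3688) / (-7) = 1.5976

(-0.0105, -0.1013, 1.5976)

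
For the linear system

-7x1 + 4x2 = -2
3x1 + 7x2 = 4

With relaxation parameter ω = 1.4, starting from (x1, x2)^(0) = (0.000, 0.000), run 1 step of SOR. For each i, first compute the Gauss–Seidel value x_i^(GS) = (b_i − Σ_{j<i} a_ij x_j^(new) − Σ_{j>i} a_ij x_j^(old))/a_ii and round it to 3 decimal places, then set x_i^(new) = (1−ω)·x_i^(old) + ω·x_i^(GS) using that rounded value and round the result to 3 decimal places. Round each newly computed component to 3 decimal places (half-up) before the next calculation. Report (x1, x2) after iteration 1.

(0.400, 0.560)

Iteration 1:
  x1: GS value = (-2 - (4)·0.000) / (-7) = 0.286;  x1 ← (1−ω)·0.000 + ω·0.286 = 0.400
  x2: GS value = (4 - (3)·0.400) / (7) = 0.400;  x2 ← (1−ω)·0.000 + ω·0.400 = 0.560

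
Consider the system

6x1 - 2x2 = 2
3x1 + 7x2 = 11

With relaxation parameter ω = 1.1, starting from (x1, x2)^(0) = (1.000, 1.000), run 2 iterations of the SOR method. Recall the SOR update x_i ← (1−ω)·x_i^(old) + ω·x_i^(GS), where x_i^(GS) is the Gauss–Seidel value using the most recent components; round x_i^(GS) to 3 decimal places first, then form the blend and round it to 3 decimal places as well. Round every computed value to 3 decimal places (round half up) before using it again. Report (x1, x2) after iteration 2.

Iteration 1:
  x1: GS value = (2 - (-2)·1.000) / (6) = 0.667;  x1 ← (1−ω)·1.000 + ω·0.667 = 0.634
  x2: GS value = (11 - (3)·0.634) / (7) = 1.300;  x2 ← (1−ω)·1.000 + ω·1.300 = 1.330
Iteration 2:
  x1: GS value = (2 - (-2)·1.330) / (6) = 0.777;  x1 ← (1−ω)·0.634 + ω·0.777 = 0.791
  x2: GS value = (11 - (3)·0.791) / (7) = 1.232;  x2 ← (1−ω)·1.330 + ω·1.232 = 1.222

(0.791, 1.222)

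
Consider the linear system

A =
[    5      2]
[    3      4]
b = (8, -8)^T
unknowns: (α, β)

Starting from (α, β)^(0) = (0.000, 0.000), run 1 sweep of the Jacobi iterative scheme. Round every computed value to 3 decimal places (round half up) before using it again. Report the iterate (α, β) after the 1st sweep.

Iteration 1:
  α = (8 - (2)·0.000) / (5) = 1.600
  β = (-8 - (3)·0.000) / (4) = -2.000

(1.600, -2.000)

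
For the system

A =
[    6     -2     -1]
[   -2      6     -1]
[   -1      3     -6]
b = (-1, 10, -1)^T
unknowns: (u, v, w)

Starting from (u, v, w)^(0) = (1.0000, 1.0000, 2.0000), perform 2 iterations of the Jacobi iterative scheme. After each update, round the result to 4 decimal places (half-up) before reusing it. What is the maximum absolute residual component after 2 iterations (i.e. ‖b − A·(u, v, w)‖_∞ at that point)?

Iteration 1:
  u = (-1 - (-2)·1.0000 - (-1)·2.0000) / (6) = 0.5000
  v = (10 - (-2)·1.0000 - (-1)·2.0000) / (6) = 2.3333
  w = (-1 - (-1)·1.0000 - (3)·1.0000) / (-6) = 0.5000
Iteration 2:
  u = (-1 - (-2)·2.3333 - (-1)·0.5000) / (6) = 0.6944
  v = (10 - (-2)·0.5000 - (-1)·0.5000) / (6) = 1.9167
  w = (-1 - (-1)·0.5000 - (3)·2.3333) / (-6) = 1.2500
Residual b − A·x = (-0.0830, 1.1386, 1.4443); ∞-norm = 1.4443

1.4443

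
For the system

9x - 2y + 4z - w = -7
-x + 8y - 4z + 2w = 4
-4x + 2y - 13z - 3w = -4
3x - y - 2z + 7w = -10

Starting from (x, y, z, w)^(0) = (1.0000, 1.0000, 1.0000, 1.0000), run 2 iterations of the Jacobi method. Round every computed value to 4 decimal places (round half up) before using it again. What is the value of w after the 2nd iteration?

Iteration 1:
  x = (-7 - (-2)·1.0000 - (4)·1.0000 - (-1)·1.0000) / (9) = -0.8889
  y = (4 - (-1)·1.0000 - (-4)·1.0000 - (2)·1.0000) / (8) = 0.8750
  z = (-4 - (-4)·1.0000 - (2)·1.0000 - (-3)·1.0000) / (-13) = -0.0769
  w = (-10 - (3)·1.0000 - (-1)·1.0000 - (-2)·1.0000) / (7) = -1.4286
Iteration 2:
  x = (-7 - (-2)·0.8750 - (4)·-0.0769 - (-1)·-1.4286) / (9) = -0.7079
  y = (4 - (-1)·-0.8889 - (-4)·-0.0769 - (2)·-1.4286) / (8) = 0.7076
  z = (-4 - (-4)·-0.8889 - (2)·0.8750 - (-3)·-1.4286) / (-13) = 1.0455
  w = (-10 - (3)·-0.8889 - (-1)·0.8750 - (-2)·-0.0769) / (7) = -0.9446

-0.9446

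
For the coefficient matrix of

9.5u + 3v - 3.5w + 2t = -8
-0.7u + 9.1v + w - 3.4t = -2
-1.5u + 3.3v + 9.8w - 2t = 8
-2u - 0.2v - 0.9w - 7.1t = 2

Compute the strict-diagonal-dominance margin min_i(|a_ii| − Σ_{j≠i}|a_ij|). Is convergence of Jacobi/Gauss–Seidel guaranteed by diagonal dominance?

1

row 1: |9.5| − (3+3.5+2) = 1
row 2: |9.1| − (0.7+1+3.4) = 4
row 3: |9.8| − (1.5+3.3+2) = 3
row 4: |-7.1| − (2+0.2+0.9) = 4
minimum over rows = 1 → strictly diagonally dominant (convergence guaranteed)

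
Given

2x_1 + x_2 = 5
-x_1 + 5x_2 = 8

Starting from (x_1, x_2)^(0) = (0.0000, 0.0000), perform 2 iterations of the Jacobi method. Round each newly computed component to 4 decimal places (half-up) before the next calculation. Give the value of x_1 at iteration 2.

Iteration 1:
  x_1 = (5 - (1)·0.0000) / (2) = 2.5000
  x_2 = (8 - (-1)·0.0000) / (5) = 1.6000
Iteration 2:
  x_1 = (5 - (1)·1.6000) / (2) = 1.7000
  x_2 = (8 - (-1)·2.5000) / (5) = 2.1000

1.7000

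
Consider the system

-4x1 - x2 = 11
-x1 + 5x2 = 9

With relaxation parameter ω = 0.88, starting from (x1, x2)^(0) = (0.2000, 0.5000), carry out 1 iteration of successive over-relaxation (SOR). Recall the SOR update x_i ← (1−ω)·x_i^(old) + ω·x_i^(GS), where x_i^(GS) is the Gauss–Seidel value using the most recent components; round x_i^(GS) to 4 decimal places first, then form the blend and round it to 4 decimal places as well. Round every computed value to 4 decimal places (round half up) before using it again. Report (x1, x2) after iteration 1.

Iteration 1:
  x1: GS value = (11 - (-1)·0.5000) / (-4) = -2.8750;  x1 ← (1−ω)·0.2000 + ω·-2.8750 = -2.5060
  x2: GS value = (9 - (-1)·-2.5060) / (5) = 1.2988;  x2 ← (1−ω)·0.5000 + ω·1.2988 = 1.2029

(-2.5060, 1.2029)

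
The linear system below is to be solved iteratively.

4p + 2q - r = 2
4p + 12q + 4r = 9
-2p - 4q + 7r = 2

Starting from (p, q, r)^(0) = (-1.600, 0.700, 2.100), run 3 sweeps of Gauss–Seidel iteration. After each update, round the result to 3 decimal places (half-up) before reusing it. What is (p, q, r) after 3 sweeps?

Iteration 1:
  p = (2 - (2)·0.700 - (-1)·2.100) / (4) = 0.675
  q = (9 - (4)·0.675 - (4)·2.100) / (12) = -0.175
  r = (2 - (-2)·0.675 - (-4)·-0.175) / (7) = 0.379
Iteration 2:
  p = (2 - (2)·-0.175 - (-1)·0.379) / (4) = 0.682
  q = (9 - (4)·0.682 - (4)·0.379) / (12) = 0.396
  r = (2 - (-2)·0.682 - (-4)·0.396) / (7) = 0.707
Iteration 3:
  p = (2 - (2)·0.396 - (-1)·0.707) / (4) = 0.479
  q = (9 - (4)·0.479 - (4)·0.707) / (12) = 0.355
  r = (2 - (-2)·0.479 - (-4)·0.355) / (7) = 0.625

(0.479, 0.355, 0.625)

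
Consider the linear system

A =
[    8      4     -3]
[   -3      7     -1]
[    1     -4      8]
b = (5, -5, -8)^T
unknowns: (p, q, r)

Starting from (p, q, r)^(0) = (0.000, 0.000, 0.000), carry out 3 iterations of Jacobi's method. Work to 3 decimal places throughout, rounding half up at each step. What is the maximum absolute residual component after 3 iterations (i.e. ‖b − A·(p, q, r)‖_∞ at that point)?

0.614

Iteration 1:
  p = (5 - (4)·0.000 - (-3)·0.000) / (8) = 0.625
  q = (-5 - (-3)·0.000 - (-1)·0.000) / (7) = -0.714
  r = (-8 - (1)·0.000 - (-4)·0.000) / (8) = -1.000
Iteration 2:
  p = (5 - (4)·-0.714 - (-3)·-1.000) / (8) = 0.607
  q = (-5 - (-3)·0.625 - (-1)·-1.000) / (7) = -0.589
  r = (-8 - (1)·0.625 - (-4)·-0.714) / (8) = -1.435
Iteration 3:
  p = (5 - (4)·-0.589 - (-3)·-1.435) / (8) = 0.381
  q = (-5 - (-3)·0.607 - (-1)·-1.435) / (7) = -0.659
  r = (-8 - (1)·0.607 - (-4)·-0.589) / (8) = -1.370
Residual b − A·x = (0.478, -0.614, -0.057); ∞-norm = 0.614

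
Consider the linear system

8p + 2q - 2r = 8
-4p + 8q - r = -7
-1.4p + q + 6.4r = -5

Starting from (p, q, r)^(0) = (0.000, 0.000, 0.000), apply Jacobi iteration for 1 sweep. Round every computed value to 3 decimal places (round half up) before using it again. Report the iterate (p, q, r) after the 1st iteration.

Iteration 1:
  p = (8 - (2)·0.000 - (-2)·0.000) / (8) = 1.000
  q = (-7 - (-4)·0.000 - (-1)·0.000) / (8) = -0.875
  r = (-5 - (-1.4)·0.000 - (1)·0.000) / (6.4) = -0.781

(1.000, -0.875, -0.781)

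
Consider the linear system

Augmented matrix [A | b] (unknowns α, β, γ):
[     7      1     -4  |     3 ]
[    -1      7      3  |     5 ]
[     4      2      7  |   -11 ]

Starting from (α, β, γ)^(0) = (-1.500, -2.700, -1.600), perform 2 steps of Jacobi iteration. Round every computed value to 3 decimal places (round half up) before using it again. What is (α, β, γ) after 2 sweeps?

(0.292, 0.676, -1.853)

Iteration 1:
  α = (3 - (1)·-2.700 - (-4)·-1.600) / (7) = -0.100
  β = (5 - (-1)·-1.500 - (3)·-1.600) / (7) = 1.186
  γ = (-11 - (4)·-1.500 - (2)·-2.700) / (7) = 0.057
Iteration 2:
  α = (3 - (1)·1.186 - (-4)·0.057) / (7) = 0.292
  β = (5 - (-1)·-0.100 - (3)·0.057) / (7) = 0.676
  γ = (-11 - (4)·-0.100 - (2)·1.186) / (7) = -1.853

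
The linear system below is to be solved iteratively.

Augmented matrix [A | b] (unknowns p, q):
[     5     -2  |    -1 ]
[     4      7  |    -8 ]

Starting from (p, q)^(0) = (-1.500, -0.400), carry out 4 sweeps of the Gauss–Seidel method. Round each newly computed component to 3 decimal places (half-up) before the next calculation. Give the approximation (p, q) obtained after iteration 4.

(-0.537, -0.836)

Iteration 1:
  p = (-1 - (-2)·-0.400) / (5) = -0.360
  q = (-8 - (4)·-0.360) / (7) = -0.937
Iteration 2:
  p = (-1 - (-2)·-0.937) / (5) = -0.575
  q = (-8 - (4)·-0.575) / (7) = -0.814
Iteration 3:
  p = (-1 - (-2)·-0.814) / (5) = -0.526
  q = (-8 - (4)·-0.526) / (7) = -0.842
Iteration 4:
  p = (-1 - (-2)·-0.842) / (5) = -0.537
  q = (-8 - (4)·-0.537) / (7) = -0.836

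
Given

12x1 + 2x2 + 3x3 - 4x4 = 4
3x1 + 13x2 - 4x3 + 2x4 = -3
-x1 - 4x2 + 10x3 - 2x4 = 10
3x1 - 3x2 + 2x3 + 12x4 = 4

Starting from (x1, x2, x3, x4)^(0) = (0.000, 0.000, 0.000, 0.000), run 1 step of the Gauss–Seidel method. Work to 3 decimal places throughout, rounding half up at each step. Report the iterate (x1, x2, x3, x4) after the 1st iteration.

(0.333, -0.308, 0.910, 0.021)

Iteration 1:
  x1 = (4 - (2)·0.000 - (3)·0.000 - (-4)·0.000) / (12) = 0.333
  x2 = (-3 - (3)·0.333 - (-4)·0.000 - (2)·0.000) / (13) = -0.308
  x3 = (10 - (-1)·0.333 - (-4)·-0.308 - (-2)·0.000) / (10) = 0.910
  x4 = (4 - (3)·0.333 - (-3)·-0.308 - (2)·0.910) / (12) = 0.021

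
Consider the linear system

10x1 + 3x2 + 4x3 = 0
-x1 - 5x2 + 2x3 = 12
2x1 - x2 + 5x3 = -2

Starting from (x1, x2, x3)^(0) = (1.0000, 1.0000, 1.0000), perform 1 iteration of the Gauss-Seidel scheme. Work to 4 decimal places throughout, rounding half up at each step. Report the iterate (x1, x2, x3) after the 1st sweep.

(-0.7000, -1.8600, -0.4920)

Iteration 1:
  x1 = (0 - (3)·1.0000 - (4)·1.0000) / (10) = -0.7000
  x2 = (12 - (-1)·-0.7000 - (2)·1.0000) / (-5) = -1.8600
  x3 = (-2 - (2)·-0.7000 - (-1)·-1.8600) / (5) = -0.4920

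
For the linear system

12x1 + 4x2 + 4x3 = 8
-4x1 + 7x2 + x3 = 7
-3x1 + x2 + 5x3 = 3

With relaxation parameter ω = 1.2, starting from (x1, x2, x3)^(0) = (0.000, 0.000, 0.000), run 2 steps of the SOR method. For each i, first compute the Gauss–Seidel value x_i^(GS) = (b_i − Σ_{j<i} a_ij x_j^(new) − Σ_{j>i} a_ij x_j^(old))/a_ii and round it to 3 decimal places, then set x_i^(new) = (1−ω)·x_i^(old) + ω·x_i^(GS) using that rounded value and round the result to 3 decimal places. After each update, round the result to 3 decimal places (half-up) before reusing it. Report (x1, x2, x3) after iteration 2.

(-0.410, 0.420, 0.149)

Iteration 1:
  x1: GS value = (8 - (4)·0.000 - (4)·0.000) / (12) = 0.667;  x1 ← (1−ω)·0.000 + ω·0.667 = 0.800
  x2: GS value = (7 - (-4)·0.800 - (1)·0.000) / (7) = 1.457;  x2 ← (1−ω)·0.000 + ω·1.457 = 1.748
  x3: GS value = (3 - (-3)·0.800 - (1)·1.748) / (5) = 0.730;  x3 ← (1−ω)·0.000 + ω·0.730 = 0.876
Iteration 2:
  x1: GS value = (8 - (4)·1.748 - (4)·0.876) / (12) = -0.208;  x1 ← (1−ω)·0.800 + ω·-0.208 = -0.410
  x2: GS value = (7 - (-4)·-0.410 - (1)·0.876) / (7) = 0.641;  x2 ← (1−ω)·1.748 + ω·0.641 = 0.420
  x3: GS value = (3 - (-3)·-0.410 - (1)·0.420) / (5) = 0.270;  x3 ← (1−ω)·0.876 + ω·0.270 = 0.149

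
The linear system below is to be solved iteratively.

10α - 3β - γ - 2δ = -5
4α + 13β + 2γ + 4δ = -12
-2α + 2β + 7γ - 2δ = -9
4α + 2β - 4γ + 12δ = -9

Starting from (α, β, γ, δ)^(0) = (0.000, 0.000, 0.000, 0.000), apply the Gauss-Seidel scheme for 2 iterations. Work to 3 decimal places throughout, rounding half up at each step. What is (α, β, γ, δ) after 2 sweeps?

(-1.023, -0.158, -1.778, -0.975)

Iteration 1:
  α = (-5 - (-3)·0.000 - (-1)·0.000 - (-2)·0.000) / (10) = -0.500
  β = (-12 - (4)·-0.500 - (2)·0.000 - (4)·0.000) / (13) = -0.769
  γ = (-9 - (-2)·-0.500 - (2)·-0.769 - (-2)·0.000) / (7) = -1.209
  δ = (-9 - (4)·-0.500 - (2)·-0.769 - (-4)·-1.209) / (12) = -0.858
Iteration 2:
  α = (-5 - (-3)·-0.769 - (-1)·-1.209 - (-2)·-0.858) / (10) = -1.023
  β = (-12 - (4)·-1.023 - (2)·-1.209 - (4)·-0.858) / (13) = -0.158
  γ = (-9 - (-2)·-1.023 - (2)·-0.158 - (-2)·-0.858) / (7) = -1.778
  δ = (-9 - (4)·-1.023 - (2)·-0.158 - (-4)·-1.778) / (12) = -0.975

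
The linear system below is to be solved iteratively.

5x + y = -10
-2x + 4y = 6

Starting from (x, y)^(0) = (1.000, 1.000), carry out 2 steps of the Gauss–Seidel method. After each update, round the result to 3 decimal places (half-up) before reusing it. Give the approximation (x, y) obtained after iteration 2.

(-2.080, 0.460)

Iteration 1:
  x = (-10 - (1)·1.000) / (5) = -2.200
  y = (6 - (-2)·-2.200) / (4) = 0.400
Iteration 2:
  x = (-10 - (1)·0.400) / (5) = -2.080
  y = (6 - (-2)·-2.080) / (4) = 0.460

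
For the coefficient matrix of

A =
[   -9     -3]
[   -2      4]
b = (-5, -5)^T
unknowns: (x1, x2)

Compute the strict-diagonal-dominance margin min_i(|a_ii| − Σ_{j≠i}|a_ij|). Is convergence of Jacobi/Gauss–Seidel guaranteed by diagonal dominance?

2

row 1: |-9| − (3) = 6
row 2: |4| − (2) = 2
minimum over rows = 2 → strictly diagonally dominant (convergence guaranteed)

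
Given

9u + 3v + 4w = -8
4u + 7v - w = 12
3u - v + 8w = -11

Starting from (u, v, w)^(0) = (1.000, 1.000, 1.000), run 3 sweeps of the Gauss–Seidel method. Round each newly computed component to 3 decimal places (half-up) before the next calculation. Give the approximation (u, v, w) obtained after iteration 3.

Iteration 1:
  u = (-8 - (3)·1.000 - (4)·1.000) / (9) = -1.667
  v = (12 - (4)·-1.667 - (-1)·1.000) / (7) = 2.810
  w = (-11 - (3)·-1.667 - (-1)·2.810) / (8) = -0.399
Iteration 2:
  u = (-8 - (3)·2.810 - (4)·-0.399) / (9) = -1.648
  v = (12 - (4)·-1.648 - (-1)·-0.399) / (7) = 2.599
  w = (-11 - (3)·-1.648 - (-1)·2.599) / (8) = -0.432
Iteration 3:
  u = (-8 - (3)·2.599 - (4)·-0.432) / (9) = -1.563
  v = (12 - (4)·-1.563 - (-1)·-0.432) / (7) = 2.546
  w = (-11 - (3)·-1.563 - (-1)·2.546) / (8) = -0.471

(-1.563, 2.546, -0.471)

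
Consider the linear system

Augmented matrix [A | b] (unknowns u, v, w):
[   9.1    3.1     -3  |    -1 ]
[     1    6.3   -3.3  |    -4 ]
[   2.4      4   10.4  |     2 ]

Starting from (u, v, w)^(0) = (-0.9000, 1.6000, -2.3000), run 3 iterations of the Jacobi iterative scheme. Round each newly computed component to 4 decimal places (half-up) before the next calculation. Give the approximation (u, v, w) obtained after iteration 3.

(0.4545, -0.0846, 0.3020)

Iteration 1:
  u = (-1 - (3.1)·1.6000 - (-3)·-2.3000) / (9.1) = -1.4132
  v = (-4 - (1)·-0.9000 - (-3.3)·-2.3000) / (6.3) = -1.6968
  w = (2 - (2.4)·-0.9000 - (4)·1.6000) / (10.4) = -0.2154
Iteration 2:
  u = (-1 - (3.1)·-1.6968 - (-3)·-0.2154) / (9.1) = 0.3971
  v = (-4 - (1)·-1.4132 - (-3.3)·-0.2154) / (6.3) = -0.5234
  w = (2 - (2.4)·-1.4132 - (4)·-1.6968) / (10.4) = 1.1710
Iteration 3:
  u = (-1 - (3.1)·-0.5234 - (-3)·1.1710) / (9.1) = 0.4545
  v = (-4 - (1)·0.3971 - (-3.3)·1.1710) / (6.3) = -0.0846
  w = (2 - (2.4)·0.3971 - (4)·-0.5234) / (10.4) = 0.3020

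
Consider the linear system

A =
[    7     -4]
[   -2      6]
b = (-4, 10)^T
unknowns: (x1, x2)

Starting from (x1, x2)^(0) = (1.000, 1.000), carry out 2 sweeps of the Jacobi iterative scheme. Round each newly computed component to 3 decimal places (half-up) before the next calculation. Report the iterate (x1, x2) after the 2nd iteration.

Iteration 1:
  x1 = (-4 - (-4)·1.000) / (7) = 0.000
  x2 = (10 - (-2)·1.000) / (6) = 2.000
Iteration 2:
  x1 = (-4 - (-4)·2.000) / (7) = 0.571
  x2 = (10 - (-2)·0.000) / (6) = 1.667

(0.571, 1.667)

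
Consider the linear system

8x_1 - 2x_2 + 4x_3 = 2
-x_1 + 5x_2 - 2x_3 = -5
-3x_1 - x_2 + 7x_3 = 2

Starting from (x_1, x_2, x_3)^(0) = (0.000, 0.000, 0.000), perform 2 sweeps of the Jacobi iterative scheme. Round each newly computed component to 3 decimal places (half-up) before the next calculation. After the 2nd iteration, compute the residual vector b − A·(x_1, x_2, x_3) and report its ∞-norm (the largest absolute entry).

Iteration 1:
  x_1 = (2 - (-2)·0.000 - (4)·0.000) / (8) = 0.250
  x_2 = (-5 - (-1)·0.000 - (-2)·0.000) / (5) = -1.000
  x_3 = (2 - (-3)·0.000 - (-1)·0.000) / (7) = 0.286
Iteration 2:
  x_1 = (2 - (-2)·-1.000 - (4)·0.286) / (8) = -0.143
  x_2 = (-5 - (-1)·0.250 - (-2)·0.286) / (5) = -0.836
  x_3 = (2 - (-3)·0.250 - (-1)·-1.000) / (7) = 0.250
Residual b − A·x = (0.472, -0.463, -1.015); ∞-norm = 1.015

1.015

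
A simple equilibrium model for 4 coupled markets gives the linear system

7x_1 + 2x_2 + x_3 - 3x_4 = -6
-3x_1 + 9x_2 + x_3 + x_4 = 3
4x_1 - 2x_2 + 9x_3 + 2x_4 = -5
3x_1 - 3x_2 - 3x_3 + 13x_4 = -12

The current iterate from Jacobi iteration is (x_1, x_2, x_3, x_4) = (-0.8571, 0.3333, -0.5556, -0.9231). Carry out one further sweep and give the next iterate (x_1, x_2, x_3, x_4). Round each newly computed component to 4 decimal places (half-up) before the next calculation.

(-1.2686, 0.2119, 0.1046, -0.7766)

One sweep:
  x_1 = (-6 - (2)·0.3333 - (1)·-0.5556 - (-3)·-0.9231) / (7) = -1.2686
  x_2 = (3 - (-3)·-0.8571 - (1)·-0.5556 - (1)·-0.9231) / (9) = 0.2119
  x_3 = (-5 - (4)·-0.8571 - (-2)·0.3333 - (2)·-0.9231) / (9) = 0.1046
  x_4 = (-12 - (3)·-0.8571 - (-3)·0.3333 - (-3)·-0.5556) / (13) = -0.7766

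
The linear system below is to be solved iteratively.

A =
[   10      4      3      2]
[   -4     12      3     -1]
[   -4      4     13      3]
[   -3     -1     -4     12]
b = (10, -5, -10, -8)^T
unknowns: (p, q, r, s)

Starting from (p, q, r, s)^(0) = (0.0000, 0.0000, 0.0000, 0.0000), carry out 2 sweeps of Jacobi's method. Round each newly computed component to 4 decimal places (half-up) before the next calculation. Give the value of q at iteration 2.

Iteration 1:
  p = (10 - (4)·0.0000 - (3)·0.0000 - (2)·0.0000) / (10) = 1.0000
  q = (-5 - (-4)·0.0000 - (3)·0.0000 - (-1)·0.0000) / (12) = -0.4167
  r = (-10 - (-4)·0.0000 - (4)·0.0000 - (3)·0.0000) / (13) = -0.7692
  s = (-8 - (-3)·0.0000 - (-1)·0.0000 - (-4)·0.0000) / (12) = -0.6667
Iteration 2:
  p = (10 - (4)·-0.4167 - (3)·-0.7692 - (2)·-0.6667) / (10) = 1.5308
  q = (-5 - (-4)·1.0000 - (3)·-0.7692 - (-1)·-0.6667) / (12) = 0.0534
  r = (-10 - (-4)·1.0000 - (4)·-0.4167 - (3)·-0.6667) / (13) = -0.1795
  s = (-8 - (-3)·1.0000 - (-1)·-0.4167 - (-4)·-0.7692) / (12) = -0.7078

0.0534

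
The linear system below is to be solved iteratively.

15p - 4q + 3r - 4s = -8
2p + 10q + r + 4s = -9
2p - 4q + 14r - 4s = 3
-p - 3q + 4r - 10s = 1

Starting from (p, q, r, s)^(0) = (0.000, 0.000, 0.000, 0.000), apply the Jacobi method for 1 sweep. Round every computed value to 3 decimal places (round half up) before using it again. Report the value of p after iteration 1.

Iteration 1:
  p = (-8 - (-4)·0.000 - (3)·0.000 - (-4)·0.000) / (15) = -0.533
  q = (-9 - (2)·0.000 - (1)·0.000 - (4)·0.000) / (10) = -0.900
  r = (3 - (2)·0.000 - (-4)·0.000 - (-4)·0.000) / (14) = 0.214
  s = (1 - (-1)·0.000 - (-3)·0.000 - (4)·0.000) / (-10) = -0.100

-0.533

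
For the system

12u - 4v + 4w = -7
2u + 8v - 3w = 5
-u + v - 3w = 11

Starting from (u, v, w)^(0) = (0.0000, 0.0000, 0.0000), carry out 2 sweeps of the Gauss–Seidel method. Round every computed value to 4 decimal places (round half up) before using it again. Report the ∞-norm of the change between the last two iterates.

Iteration 1:
  u = (-7 - (-4)·0.0000 - (4)·0.0000) / (12) = -0.5833
  v = (5 - (2)·-0.5833 - (-3)·0.0000) / (8) = 0.7708
  w = (11 - (-1)·-0.5833 - (1)·0.7708) / (-3) = -3.2153
Iteration 2:
  u = (-7 - (-4)·0.7708 - (4)·-3.2153) / (12) = 0.7454
  v = (5 - (2)·0.7454 - (-3)·-3.2153) / (8) = -0.7671
  w = (11 - (-1)·0.7454 - (1)·-0.7671) / (-3) = -4.1708
Change: (1.3287, -1.5379, -0.9555) → max |·| = 1.5379

1.5379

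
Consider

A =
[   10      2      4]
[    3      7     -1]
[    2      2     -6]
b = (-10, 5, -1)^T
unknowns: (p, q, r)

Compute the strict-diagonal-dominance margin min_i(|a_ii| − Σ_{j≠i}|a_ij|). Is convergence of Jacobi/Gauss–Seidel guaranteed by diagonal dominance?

row 1: |10| − (2+4) = 4
row 2: |7| − (3+1) = 3
row 3: |-6| − (2+2) = 2
minimum over rows = 2 → strictly diagonally dominant (convergence guaranteed)

2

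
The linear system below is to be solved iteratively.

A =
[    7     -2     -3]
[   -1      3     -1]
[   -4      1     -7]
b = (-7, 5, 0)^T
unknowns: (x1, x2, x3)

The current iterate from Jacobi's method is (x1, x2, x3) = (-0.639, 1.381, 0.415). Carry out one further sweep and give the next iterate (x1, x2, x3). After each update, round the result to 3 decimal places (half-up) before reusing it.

(-0.428, 1.592, 0.562)

One sweep:
  x1 = (-7 - (-2)·1.381 - (-3)·0.415) / (7) = -0.428
  x2 = (5 - (-1)·-0.639 - (-1)·0.415) / (3) = 1.592
  x3 = (0 - (-4)·-0.639 - (1)·1.381) / (-7) = 0.562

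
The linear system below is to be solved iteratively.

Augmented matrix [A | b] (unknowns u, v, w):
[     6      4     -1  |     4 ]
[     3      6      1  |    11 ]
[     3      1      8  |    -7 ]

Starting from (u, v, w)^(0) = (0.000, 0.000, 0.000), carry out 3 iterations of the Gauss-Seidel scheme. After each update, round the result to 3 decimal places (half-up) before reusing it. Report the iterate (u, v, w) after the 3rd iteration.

(-1.045, 2.516, -0.798)

Iteration 1:
  u = (4 - (4)·0.000 - (-1)·0.000) / (6) = 0.667
  v = (11 - (3)·0.667 - (1)·0.000) / (6) = 1.500
  w = (-7 - (3)·0.667 - (1)·1.500) / (8) = -1.313
Iteration 2:
  u = (4 - (4)·1.500 - (-1)·-1.313) / (6) = -0.552
  v = (11 - (3)·-0.552 - (1)·-1.313) / (6) = 2.328
  w = (-7 - (3)·-0.552 - (1)·2.328) / (8) = -0.959
Iteration 3:
  u = (4 - (4)·2.328 - (-1)·-0.959) / (6) = -1.045
  v = (11 - (3)·-1.045 - (1)·-0.959) / (6) = 2.516
  w = (-7 - (3)·-1.045 - (1)·2.516) / (8) = -0.798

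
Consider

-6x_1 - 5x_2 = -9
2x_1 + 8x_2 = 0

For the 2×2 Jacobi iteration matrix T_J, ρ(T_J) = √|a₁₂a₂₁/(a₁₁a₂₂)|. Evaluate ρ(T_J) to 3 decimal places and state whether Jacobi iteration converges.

a₁₂a₂₁/(a₁₁a₂₂) = (-5)·(2) / ((-6)·(8)) = 0.208333
ρ = √|0.208333| = √0.208333 = 0.456
ρ < 1, so Jacobi converges

0.456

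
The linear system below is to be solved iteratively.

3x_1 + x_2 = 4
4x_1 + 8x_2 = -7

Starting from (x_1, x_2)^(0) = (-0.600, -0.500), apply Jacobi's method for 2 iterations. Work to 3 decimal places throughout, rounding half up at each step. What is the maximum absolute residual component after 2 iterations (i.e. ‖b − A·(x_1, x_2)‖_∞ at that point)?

1.050

Iteration 1:
  x_1 = (4 - (1)·-0.500) / (3) = 1.500
  x_2 = (-7 - (4)·-0.600) / (8) = -0.575
Iteration 2:
  x_1 = (4 - (1)·-0.575) / (3) = 1.525
  x_2 = (-7 - (4)·1.500) / (8) = -1.625
Residual b − A·x = (1.050, -0.100); ∞-norm = 1.050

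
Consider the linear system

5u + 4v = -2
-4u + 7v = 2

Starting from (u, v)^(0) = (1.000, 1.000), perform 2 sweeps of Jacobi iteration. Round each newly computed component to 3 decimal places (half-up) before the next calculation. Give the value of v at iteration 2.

-0.400

Iteration 1:
  u = (-2 - (4)·1.000) / (5) = -1.200
  v = (2 - (-4)·1.000) / (7) = 0.857
Iteration 2:
  u = (-2 - (4)·0.857) / (5) = -1.086
  v = (2 - (-4)·-1.200) / (7) = -0.400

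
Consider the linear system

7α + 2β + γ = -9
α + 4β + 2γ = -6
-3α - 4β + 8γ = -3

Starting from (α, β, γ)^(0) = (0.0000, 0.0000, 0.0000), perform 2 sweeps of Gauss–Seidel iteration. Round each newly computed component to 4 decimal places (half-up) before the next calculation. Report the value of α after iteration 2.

-0.7423

Iteration 1:
  α = (-9 - (2)·0.0000 - (1)·0.0000) / (7) = -1.2857
  β = (-6 - (1)·-1.2857 - (2)·0.0000) / (4) = -1.1786
  γ = (-3 - (-3)·-1.2857 - (-4)·-1.1786) / (8) = -1.4464
Iteration 2:
  α = (-9 - (2)·-1.1786 - (1)·-1.4464) / (7) = -0.7423
  β = (-6 - (1)·-0.7423 - (2)·-1.4464) / (4) = -0.5912
  γ = (-3 - (-3)·-0.7423 - (-4)·-0.5912) / (8) = -0.9490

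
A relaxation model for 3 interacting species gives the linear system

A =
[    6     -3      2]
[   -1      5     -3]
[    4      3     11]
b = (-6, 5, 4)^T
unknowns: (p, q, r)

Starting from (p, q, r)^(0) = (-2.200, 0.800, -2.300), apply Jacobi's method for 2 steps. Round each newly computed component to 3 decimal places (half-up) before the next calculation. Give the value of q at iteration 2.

1.600

Iteration 1:
  p = (-6 - (-3)·0.800 - (2)·-2.300) / (6) = 0.167
  q = (5 - (-1)·-2.200 - (-3)·-2.300) / (5) = -0.820
  r = (4 - (4)·-2.200 - (3)·0.800) / (11) = 0.945
Iteration 2:
  p = (-6 - (-3)·-0.820 - (2)·0.945) / (6) = -1.725
  q = (5 - (-1)·0.167 - (-3)·0.945) / (5) = 1.600
  r = (4 - (4)·0.167 - (3)·-0.820) / (11) = 0.527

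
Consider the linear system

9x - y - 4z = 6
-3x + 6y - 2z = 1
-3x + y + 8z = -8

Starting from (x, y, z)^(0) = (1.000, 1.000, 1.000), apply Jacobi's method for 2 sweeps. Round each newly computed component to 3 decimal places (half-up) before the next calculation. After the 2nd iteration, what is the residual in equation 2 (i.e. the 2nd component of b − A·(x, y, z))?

-2.170

Iteration 1:
  x = (6 - (-1)·1.000 - (-4)·1.000) / (9) = 1.222
  y = (1 - (-3)·1.000 - (-2)·1.000) / (6) = 1.000
  z = (-8 - (-3)·1.000 - (1)·1.000) / (8) = -0.750
Iteration 2:
  x = (6 - (-1)·1.000 - (-4)·-0.750) / (9) = 0.444
  y = (1 - (-3)·1.222 - (-2)·-0.750) / (6) = 0.528
  z = (-8 - (-3)·1.222 - (1)·1.000) / (8) = -0.667
Residual b − A·x = (-0.136, -2.170, -1.860)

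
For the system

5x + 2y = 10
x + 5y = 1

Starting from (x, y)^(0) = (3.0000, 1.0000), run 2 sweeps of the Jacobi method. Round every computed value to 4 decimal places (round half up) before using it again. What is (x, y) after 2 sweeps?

Iteration 1:
  x = (10 - (2)·1.0000) / (5) = 1.6000
  y = (1 - (1)·3.0000) / (5) = -0.4000
Iteration 2:
  x = (10 - (2)·-0.4000) / (5) = 2.1600
  y = (1 - (1)·1.6000) / (5) = -0.1200

(2.1600, -0.1200)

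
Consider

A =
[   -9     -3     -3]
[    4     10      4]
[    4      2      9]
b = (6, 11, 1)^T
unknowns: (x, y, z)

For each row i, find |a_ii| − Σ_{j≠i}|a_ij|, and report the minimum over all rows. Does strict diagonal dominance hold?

row 1: |-9| − (3+3) = 3
row 2: |10| − (4+4) = 2
row 3: |9| − (4+2) = 3
minimum over rows = 2 → strictly diagonally dominant (convergence guaranteed)

2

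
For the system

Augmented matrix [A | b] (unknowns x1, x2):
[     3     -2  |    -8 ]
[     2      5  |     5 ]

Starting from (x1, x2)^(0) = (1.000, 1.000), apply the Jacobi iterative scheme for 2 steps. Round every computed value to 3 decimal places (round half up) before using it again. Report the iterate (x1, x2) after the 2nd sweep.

(-2.267, 1.800)

Iteration 1:
  x1 = (-8 - (-2)·1.000) / (3) = -2.000
  x2 = (5 - (2)·1.000) / (5) = 0.600
Iteration 2:
  x1 = (-8 - (-2)·0.600) / (3) = -2.267
  x2 = (5 - (2)·-2.000) / (5) = 1.800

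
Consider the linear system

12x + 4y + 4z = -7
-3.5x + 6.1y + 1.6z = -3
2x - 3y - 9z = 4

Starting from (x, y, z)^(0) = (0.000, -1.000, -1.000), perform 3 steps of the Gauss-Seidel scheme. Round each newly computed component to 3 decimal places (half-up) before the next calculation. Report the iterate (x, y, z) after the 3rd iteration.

Iteration 1:
  x = (-7 - (4)·-1.000 - (4)·-1.000) / (12) = 0.083
  y = (-3 - (-3.5)·0.083 - (1.6)·-1.000) / (6.1) = -0.182
  z = (4 - (2)·0.083 - (-3)·-0.182) / (-9) = -0.365
Iteration 2:
  x = (-7 - (4)·-0.182 - (4)·-0.365) / (12) = -0.401
  y = (-3 - (-3.5)·-0.401 - (1.6)·-0.365) / (6.1) = -0.626
  z = (4 - (2)·-0.401 - (-3)·-0.626) / (-9) = -0.325
Iteration 3:
  x = (-7 - (4)·-0.626 - (4)·-0.325) / (12) = -0.266
  y = (-3 - (-3.5)·-0.266 - (1.6)·-0.325) / (6.1) = -0.559
  z = (4 - (2)·-0.266 - (-3)·-0.559) / (-9) = -0.317

(-0.266, -0.559, -0.317)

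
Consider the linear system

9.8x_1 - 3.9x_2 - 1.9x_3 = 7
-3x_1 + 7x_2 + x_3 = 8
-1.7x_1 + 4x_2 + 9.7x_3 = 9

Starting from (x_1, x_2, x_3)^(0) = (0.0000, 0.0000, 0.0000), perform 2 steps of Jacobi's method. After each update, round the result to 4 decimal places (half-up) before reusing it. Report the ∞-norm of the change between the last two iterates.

0.6347

Iteration 1:
  x_1 = (7 - (-3.9)·0.0000 - (-1.9)·0.0000) / (9.8) = 0.7143
  x_2 = (8 - (-3)·0.0000 - (1)·0.0000) / (7) = 1.1429
  x_3 = (9 - (-1.7)·0.0000 - (4)·0.0000) / (9.7) = 0.9278
Iteration 2:
  x_1 = (7 - (-3.9)·1.1429 - (-1.9)·0.9278) / (9.8) = 1.3490
  x_2 = (8 - (-3)·0.7143 - (1)·0.9278) / (7) = 1.3164
  x_3 = (9 - (-1.7)·0.7143 - (4)·1.1429) / (9.7) = 0.5817
Change: (0.6347, 0.1735, -0.3461) → max |·| = 0.6347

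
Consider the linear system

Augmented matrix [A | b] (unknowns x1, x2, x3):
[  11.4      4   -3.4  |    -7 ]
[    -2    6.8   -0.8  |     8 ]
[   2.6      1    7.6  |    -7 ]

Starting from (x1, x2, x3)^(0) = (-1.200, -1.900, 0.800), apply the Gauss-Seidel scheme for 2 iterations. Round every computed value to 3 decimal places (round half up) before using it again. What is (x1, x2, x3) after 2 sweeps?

Iteration 1:
  x1 = (-7 - (4)·-1.900 - (-3.4)·0.800) / (11.4) = 0.291
  x2 = (8 - (-2)·0.291 - (-0.8)·0.800) / (6.8) = 1.356
  x3 = (-7 - (2.6)·0.291 - (1)·1.356) / (7.6) = -1.199
Iteration 2:
  x1 = (-7 - (4)·1.356 - (-3.4)·-1.199) / (11.4) = -1.447
  x2 = (8 - (-2)·-1.447 - (-0.8)·-1.199) / (6.8) = 0.610
  x3 = (-7 - (2.6)·-1.447 - (1)·0.610) / (7.6) = -0.506

(-1.447, 0.610, -0.506)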